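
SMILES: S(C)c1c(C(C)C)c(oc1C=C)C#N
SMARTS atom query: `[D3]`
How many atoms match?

5

The query [D3] means: atom with exactly three heavy-atom neighbours.
Check the 14 heavy atoms by environment: 1× o (aromatic, D2) → no; 4× c (aromatic, D3) → match; 2× C (D2) → no; 1× N (D1) → no; 4× C (D1) → no; 1× C (D3) → match; 1× S (D2) → no.
Summing the matching environments: 4 + 1 = 5 matching atoms.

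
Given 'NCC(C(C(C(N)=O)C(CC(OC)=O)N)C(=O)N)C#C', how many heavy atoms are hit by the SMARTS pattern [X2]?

The query [X2] means: any atom with exactly two total connections (bonds + H).
Check the 20 heavy atoms by environment: 7× C (X4) → no; 4× N (X3) → no; 2× C (X2) → match; 3× C (X3) → no; 3× O (X1) → no; 1× O (X2) → match.
Summing the matching environments: 2 + 1 = 3 matching atoms.

3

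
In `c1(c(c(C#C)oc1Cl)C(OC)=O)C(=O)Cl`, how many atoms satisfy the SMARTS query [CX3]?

The query [CX3] means: C with X3: aliphatic carbon with exactly 3 total connections.
Check the 15 heavy atoms by environment: 1× o (aromatic, X2) → no; 4× c (aromatic, X3) → no; 2× Cl (X1) → no; 2× C (X2) → no; 2× C (X3) → match; 2× O (X1) → no; 1× O (X2) → no; 1× C (X4) → no.
That gives 2 matching atoms.

2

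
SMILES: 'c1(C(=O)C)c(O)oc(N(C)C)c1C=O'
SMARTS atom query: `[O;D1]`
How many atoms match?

The query [O;D1] means: aliphatic oxygen bonded to exactly one heavy atom.
Check the 14 heavy atoms by environment: 1× o (aromatic, D2) → no; 4× c (aromatic, D3) → no; 1× C (D3) → no; 3× O (D1) → match; 3× C (D1) → no; 1× N (D3) → no; 1× C (D2) → no.
That gives 3 matching atoms.

3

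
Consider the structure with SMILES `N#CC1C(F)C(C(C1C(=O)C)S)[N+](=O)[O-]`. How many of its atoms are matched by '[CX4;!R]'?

The query [CX4;!R] means: aliphatic carbon with four total connections, not in a ring.
Check the 15 heavy atoms by environment: 5× C (X4, in 5-ring) → no; 1× N (charge +1, X3, acyclic) → no; 1× O (charge -1, X1, acyclic) → no; 2× O (X1, acyclic) → no; 1× C (X3, acyclic) → no; 1× C (X4, acyclic) → match; 1× C (X2, acyclic) → no; 1× N (X1, acyclic) → no; 1× F (X1, acyclic) → no; 1× S (X2, acyclic) → no.
That gives 1 matching atom.

1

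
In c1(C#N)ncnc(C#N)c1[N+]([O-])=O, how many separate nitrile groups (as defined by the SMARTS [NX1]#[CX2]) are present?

2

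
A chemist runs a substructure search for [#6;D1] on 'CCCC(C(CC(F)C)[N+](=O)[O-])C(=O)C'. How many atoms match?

The query [#6;D1] means: carbon bonded to exactly one heavy atom.
Check the 15 heavy atoms by environment: 3× C (D2) → no; 4× C (D3) → no; 3× C (D1) → match; 1× N (charge +1, D3) → no; 1× O (charge -1, D1) → no; 2× O (D1) → no; 1× F (D1) → no.
That gives 3 matching atoms.

3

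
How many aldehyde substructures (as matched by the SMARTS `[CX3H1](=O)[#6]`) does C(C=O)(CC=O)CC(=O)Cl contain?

[CX3H1](=O)[#6] is the SMARTS for an aldehyde: an sp2 carbon with one H, double-bonded to O and single-bonded to carbon.
The molecule carries 2 separate instances of an aldehyde (-CHO) meeting every constraint; each maps to a distinct set of atoms, giving 2 matches.

2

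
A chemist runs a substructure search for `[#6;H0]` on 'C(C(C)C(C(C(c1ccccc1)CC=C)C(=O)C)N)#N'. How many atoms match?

3

Check the 20 heavy atoms by environment: 2× C (H3) → no; 5× C (H1) → no; 2× C (H2) → no; 1× N (H2) → no; 2× C (H0) → match; 1× N (H0) → no; 1× O (H0) → no; 1× c (aromatic, H0) → match; 5× c (aromatic, H1) → no.
Summing the matching environments: 2 + 1 = 3 matching atoms.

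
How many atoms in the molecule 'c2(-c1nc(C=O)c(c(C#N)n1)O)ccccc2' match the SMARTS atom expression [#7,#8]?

Check the 17 heavy atoms by environment: 2× n (aromatic) → match; 10× c (aromatic) → no; 2× C → no; 1× N → match; 2× O → match.
Summing the matching environments: 2 + 1 + 2 = 5 matching atoms.

5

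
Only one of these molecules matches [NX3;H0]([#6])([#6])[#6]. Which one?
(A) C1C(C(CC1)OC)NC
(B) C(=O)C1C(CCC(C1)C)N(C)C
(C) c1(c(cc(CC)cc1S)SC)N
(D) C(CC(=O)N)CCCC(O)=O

[NX3;H0]([#6])([#6])[#6] describes a trivalent nitrogen with no H, bonded to three carbons (a tertiary amine).
(A) has an N-methylamino group (-NHCH3) but the nitrogen still has one H (H1), not H0.
(B) contains a dimethylamino group (-N(CH3)2), which satisfies every atom and bond constraint.
(C) has a primary amino group (-NH2) but the nitrogen has H2, not H0 with three carbons.
(D) has a primary amide (-C(=O)NH2) but the amide nitrogen has H2 and only one carbon neighbour.
So the answer is (B).

B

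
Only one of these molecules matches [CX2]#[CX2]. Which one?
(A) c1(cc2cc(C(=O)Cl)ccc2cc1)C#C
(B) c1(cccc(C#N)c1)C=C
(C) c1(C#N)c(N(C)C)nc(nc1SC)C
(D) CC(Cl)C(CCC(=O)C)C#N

A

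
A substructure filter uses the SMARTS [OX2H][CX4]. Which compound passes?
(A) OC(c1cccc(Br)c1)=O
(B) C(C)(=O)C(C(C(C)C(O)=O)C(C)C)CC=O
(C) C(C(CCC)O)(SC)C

C

[OX2H][CX4] describes a hydroxyl oxygen bound to an sp3 (X4) carbon (an aliphatic alcohol).
(A) has a carboxylic acid group (-C(=O)OH) but the -OH is on a CX3 carbonyl carbon, not a CX4 carbon.
(B) has a carboxylic acid group (-C(=O)OH) but the -OH is on a CX3 carbonyl carbon, not a CX4 carbon.
(C) contains a hydroxyl group (-OH), which satisfies every atom and bond constraint.
So the answer is (C).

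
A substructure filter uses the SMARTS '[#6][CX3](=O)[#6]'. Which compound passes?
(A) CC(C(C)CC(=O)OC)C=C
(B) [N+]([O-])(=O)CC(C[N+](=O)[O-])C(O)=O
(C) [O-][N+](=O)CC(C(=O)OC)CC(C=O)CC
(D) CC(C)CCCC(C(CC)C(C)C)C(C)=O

[#6][CX3](=O)[#6] describes a carbonyl carbon (no H) flanked by two carbons (a ketone).
(A) has a methyl-ester group (-C(=O)OCH3) but one neighbour of the carbonyl carbon is O, not C.
(B) has a carboxylic acid group (-C(=O)OH) but one neighbour of the carbonyl carbon is O, not C.
(C) has an aldehyde (-CHO) but the carbonyl carbon has H1, so it is not flanked by two carbons.
(D) contains an acetyl/ketone group (-C(=O)CH3), which satisfies every atom and bond constraint.
So the answer is (D).

D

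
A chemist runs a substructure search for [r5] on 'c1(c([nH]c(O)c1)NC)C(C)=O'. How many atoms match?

5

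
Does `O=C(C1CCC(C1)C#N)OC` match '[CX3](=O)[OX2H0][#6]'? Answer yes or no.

The pattern [CX3](=O)[OX2H0][#6] describes a carbonyl carbon bonded to an oxygen that is itself bonded to carbon (no H on that O) — an ester.
The molecule carries a methyl-ester group (-C(=O)OCH3), whose atoms satisfy every constraint of the query, so the pattern matches.

Yes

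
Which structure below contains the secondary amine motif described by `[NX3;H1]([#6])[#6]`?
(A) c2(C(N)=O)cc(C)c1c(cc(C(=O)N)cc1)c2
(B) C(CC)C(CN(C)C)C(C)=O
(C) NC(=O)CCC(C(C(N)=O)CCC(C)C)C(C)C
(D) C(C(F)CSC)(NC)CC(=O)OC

D

[NX3;H1]([#6])[#6] describes a trivalent nitrogen with one H, bonded to two carbons (a secondary amine).
(A) has a primary amide (-C(=O)NH2) but the -C(=O)NH2 nitrogen has H2, not H1.
(B) has a dimethylamino group (-N(CH3)2) but the nitrogen has H0, not H1.
(C) has a primary amide (-C(=O)NH2) but the -C(=O)NH2 nitrogen has H2, not H1.
(D) contains an N-methylamino group (-NHCH3), which satisfies every atom and bond constraint.
So the answer is (D).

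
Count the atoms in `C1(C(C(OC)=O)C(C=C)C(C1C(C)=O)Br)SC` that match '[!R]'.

12

The query [!R] means: !R matches any atom not in a ring.
Check the 17 heavy atoms by environment: 5× C (in 5-ring) → no; 7× C (acyclic) → match; 3× O (acyclic) → match; 1× S (acyclic) → match; 1× Br (acyclic) → match.
Summing the matching environments: 7 + 3 + 1 + 1 = 12 matching atoms.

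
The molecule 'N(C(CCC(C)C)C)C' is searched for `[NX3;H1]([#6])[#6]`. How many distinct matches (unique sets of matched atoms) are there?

1

[NX3;H1]([#6])[#6] is the SMARTS for a secondary amine: a trivalent nitrogen with one H, bonded to two carbons.
Exactly one fragment in the molecule meets all constraints, giving 1 match.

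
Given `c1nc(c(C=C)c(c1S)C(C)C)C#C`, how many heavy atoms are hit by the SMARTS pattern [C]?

7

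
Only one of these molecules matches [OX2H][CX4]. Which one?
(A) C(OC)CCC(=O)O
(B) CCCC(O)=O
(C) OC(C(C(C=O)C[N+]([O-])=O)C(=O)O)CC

C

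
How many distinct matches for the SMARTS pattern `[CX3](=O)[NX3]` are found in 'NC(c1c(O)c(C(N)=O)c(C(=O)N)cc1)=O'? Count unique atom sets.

[CX3](=O)[NX3] is the SMARTS for an amide: a carbonyl carbon bonded to a trivalent nitrogen.
The molecule carries 3 separate instances of a primary amide (-C(=O)NH2) meeting every constraint; each maps to a distinct set of atoms, giving 3 matches.

3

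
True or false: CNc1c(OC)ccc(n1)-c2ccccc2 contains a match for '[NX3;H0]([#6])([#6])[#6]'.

False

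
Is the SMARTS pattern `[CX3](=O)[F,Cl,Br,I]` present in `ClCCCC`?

No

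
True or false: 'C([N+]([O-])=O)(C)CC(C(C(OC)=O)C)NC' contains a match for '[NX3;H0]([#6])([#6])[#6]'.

False

The pattern [NX3;H0]([#6])([#6])[#6] describes a trivalent nitrogen with no H, bonded to three carbons — a tertiary amine.
The closest candidate here is an N-methylamino group (-NHCH3), but the nitrogen still has one H (H1), not H0. No other fragment satisfies the full query, so there is no match.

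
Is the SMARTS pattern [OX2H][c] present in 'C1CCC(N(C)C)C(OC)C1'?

The pattern [OX2H][c] describes a hydroxyl oxygen attached to an aromatic carbon — a phenol.
The closest candidate here is a methoxy ether (-OCH3), but the oxygen has H0, not H1. No other fragment satisfies the full query, so there is no match.

No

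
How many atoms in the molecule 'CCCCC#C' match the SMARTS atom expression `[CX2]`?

The query [CX2] means: C with X2: aliphatic carbon with exactly 2 total connections.
Check the 6 heavy atoms by environment: 4× C (X4) → no; 2× C (X2) → match.
That gives 2 matching atoms.

2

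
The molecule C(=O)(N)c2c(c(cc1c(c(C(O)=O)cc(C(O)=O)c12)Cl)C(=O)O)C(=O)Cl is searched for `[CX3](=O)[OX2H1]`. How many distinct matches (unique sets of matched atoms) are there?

3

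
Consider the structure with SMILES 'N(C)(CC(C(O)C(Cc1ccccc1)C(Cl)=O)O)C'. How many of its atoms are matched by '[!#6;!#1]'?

5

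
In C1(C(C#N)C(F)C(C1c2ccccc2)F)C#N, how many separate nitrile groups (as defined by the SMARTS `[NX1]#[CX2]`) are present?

[NX1]#[CX2] is the SMARTS for a nitrile: a nitrogen triple-bonded to a two-connected carbon.
The molecule carries 2 separate instances of a nitrile (-C#N) meeting every constraint; each maps to a distinct set of atoms, giving 2 matches.

2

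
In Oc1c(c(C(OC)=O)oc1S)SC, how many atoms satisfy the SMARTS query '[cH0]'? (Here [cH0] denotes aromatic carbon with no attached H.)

4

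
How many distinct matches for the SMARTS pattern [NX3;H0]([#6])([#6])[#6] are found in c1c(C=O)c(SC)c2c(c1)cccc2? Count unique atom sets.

0

[NX3;H0]([#6])([#6])[#6] is the SMARTS for a tertiary amine: a trivalent nitrogen with no H, bonded to three carbons.
No fragment in the molecule satisfies every constraint, giving 0 matches.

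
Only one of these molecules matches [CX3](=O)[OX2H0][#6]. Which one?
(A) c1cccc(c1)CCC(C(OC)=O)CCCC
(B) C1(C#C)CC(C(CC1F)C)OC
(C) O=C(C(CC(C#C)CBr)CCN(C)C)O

A

[CX3](=O)[OX2H0][#6] describes a carbonyl carbon bonded to an oxygen that is itself bonded to carbon (no H on that O) (an ester).
(A) contains a methyl-ester group (-C(=O)OCH3), which satisfies every atom and bond constraint.
(B) has a methoxy ether (-OCH3) but the ether oxygen is not adjacent to a C=O carbon.
(C) has a carboxylic acid group (-C(=O)OH) but the singly-bonded O carries H (OX2H1, not H0).
So the answer is (A).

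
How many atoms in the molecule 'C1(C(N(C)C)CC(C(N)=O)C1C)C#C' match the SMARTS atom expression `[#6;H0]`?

2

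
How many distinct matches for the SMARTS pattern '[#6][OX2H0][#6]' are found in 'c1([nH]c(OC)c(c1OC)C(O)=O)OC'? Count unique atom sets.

3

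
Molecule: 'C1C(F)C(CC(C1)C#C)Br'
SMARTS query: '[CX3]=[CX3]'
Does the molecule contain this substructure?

No

The pattern [CX3]=[CX3] describes a non-aromatic C=C double bond between two sp2 carbons — an alkene.
The closest candidate here is an ethynyl group (-C#CH), but the C-C bond is a triple bond, not a double bond. No other fragment satisfies the full query, so there is no match.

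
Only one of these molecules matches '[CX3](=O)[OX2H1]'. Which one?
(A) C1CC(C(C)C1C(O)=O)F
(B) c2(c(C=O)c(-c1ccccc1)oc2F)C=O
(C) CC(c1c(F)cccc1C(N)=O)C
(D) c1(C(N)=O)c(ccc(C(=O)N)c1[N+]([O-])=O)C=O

A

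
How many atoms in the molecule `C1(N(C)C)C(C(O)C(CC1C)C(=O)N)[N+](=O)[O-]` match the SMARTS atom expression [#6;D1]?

Check the 17 heavy atoms by environment: 6× C (D3) → no; 1× C (D2) → no; 1× N (charge +1, D3) → no; 1× O (charge -1, D1) → no; 3× O (D1) → no; 1× N (D1) → no; 3× C (D1) → match; 1× N (D3) → no.
That gives 3 matching atoms.

3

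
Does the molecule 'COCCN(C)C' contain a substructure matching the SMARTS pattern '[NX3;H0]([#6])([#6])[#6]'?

Yes

The pattern [NX3;H0]([#6])([#6])[#6] describes a trivalent nitrogen with no H, bonded to three carbons — a tertiary amine.
The molecule carries a dimethylamino group (-N(CH3)2), whose atoms satisfy every constraint of the query, so the pattern matches.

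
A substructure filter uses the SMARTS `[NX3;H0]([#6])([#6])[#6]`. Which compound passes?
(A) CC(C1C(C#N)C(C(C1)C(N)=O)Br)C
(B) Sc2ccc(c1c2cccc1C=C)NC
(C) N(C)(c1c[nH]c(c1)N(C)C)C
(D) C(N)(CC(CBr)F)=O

[NX3;H0]([#6])([#6])[#6] describes a trivalent nitrogen with no H, bonded to three carbons (a tertiary amine).
(A) has a primary amide (-C(=O)NH2) but the amide nitrogen has H2 and only one carbon neighbour.
(B) has an N-methylamino group (-NHCH3) but the nitrogen still has one H (H1), not H0.
(C) contains a dimethylamino group (-N(CH3)2), which satisfies every atom and bond constraint.
(D) has a primary amide (-C(=O)NH2) but the amide nitrogen has H2 and only one carbon neighbour.
So the answer is (C).

C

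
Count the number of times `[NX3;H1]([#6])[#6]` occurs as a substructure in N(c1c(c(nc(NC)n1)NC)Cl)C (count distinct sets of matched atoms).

3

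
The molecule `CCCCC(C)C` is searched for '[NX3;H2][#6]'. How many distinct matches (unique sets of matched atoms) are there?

0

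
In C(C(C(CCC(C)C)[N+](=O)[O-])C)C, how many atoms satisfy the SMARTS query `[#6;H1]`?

3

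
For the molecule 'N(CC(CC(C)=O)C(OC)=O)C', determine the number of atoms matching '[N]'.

The query [N] means: uppercase N matches aliphatic (non-aromatic) nitrogen only.
Check the 12 heavy atoms by environment: 8× C → no; 3× O → no; 1× N → match.
That gives 1 matching atom.

1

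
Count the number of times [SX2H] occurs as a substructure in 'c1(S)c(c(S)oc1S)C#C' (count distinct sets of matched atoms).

3

[SX2H] is the SMARTS for a thiol: an aliphatic sulfur with two connections, one being H.
The molecule carries 3 separate instances of a thiol (-SH) meeting every constraint; each maps to a distinct set of atoms, giving 3 matches.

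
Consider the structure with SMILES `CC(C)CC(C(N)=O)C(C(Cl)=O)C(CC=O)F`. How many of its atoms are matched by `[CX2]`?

0

The query [CX2] means: C with X2: aliphatic carbon with exactly 2 total connections.
Check the 17 heavy atoms by environment: 8× C (X4) → no; 3× C (X3) → no; 3× O (X1) → no; 1× N (X3) → no; 1× F (X1) → no; 1× Cl (X1) → no.
No environment satisfies the query, so 0 matching atoms.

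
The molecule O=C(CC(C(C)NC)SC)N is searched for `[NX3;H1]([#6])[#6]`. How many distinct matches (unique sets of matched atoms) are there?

[NX3;H1]([#6])[#6] is the SMARTS for a secondary amine: a trivalent nitrogen with one H, bonded to two carbons.
Exactly one fragment in the molecule meets all constraints, giving 1 match.

1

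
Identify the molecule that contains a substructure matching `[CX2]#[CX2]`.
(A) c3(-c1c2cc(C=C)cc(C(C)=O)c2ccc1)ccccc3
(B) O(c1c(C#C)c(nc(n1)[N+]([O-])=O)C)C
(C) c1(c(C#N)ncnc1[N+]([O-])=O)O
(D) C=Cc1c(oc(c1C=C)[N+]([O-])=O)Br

B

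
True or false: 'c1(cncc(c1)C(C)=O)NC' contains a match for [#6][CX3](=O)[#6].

The pattern [#6][CX3](=O)[#6] describes a carbonyl carbon (no H) flanked by two carbons — a ketone.
The molecule carries an acetyl/ketone group (-C(=O)CH3), whose atoms satisfy every constraint of the query, so the pattern matches.

True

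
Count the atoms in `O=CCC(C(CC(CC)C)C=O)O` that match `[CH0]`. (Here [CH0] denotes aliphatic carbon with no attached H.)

The query [CH0] means: aliphatic carbon with no attached hydrogen.
Check the 13 heavy atoms by environment: 2× C (H3) → no; 3× C (H2) → no; 5× C (H1) → no; 2× O (H0) → no; 1× O (H1) → no.
No environment satisfies the query, so 0 matching atoms.

0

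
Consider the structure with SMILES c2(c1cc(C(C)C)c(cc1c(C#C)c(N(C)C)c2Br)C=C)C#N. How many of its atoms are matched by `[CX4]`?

The query [CX4] means: C with X4: aliphatic carbon with exactly 4 total connections (bonds + H).
Check the 23 heavy atoms by environment: 10× c (aromatic, X3) → no; 3× C (X2) → no; 2× C (X3) → no; 1× Br (X1) → no; 5× C (X4) → match; 1× N (X3) → no; 1× N (X1) → no.
That gives 5 matching atoms.

5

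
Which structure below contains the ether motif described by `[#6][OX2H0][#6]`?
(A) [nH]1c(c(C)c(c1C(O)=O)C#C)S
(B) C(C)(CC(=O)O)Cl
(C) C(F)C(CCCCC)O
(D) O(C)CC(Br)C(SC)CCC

D

[#6][OX2H0][#6] describes an aliphatic oxygen bridging two carbons with no H on the oxygen (an ether).
(A) has a carboxylic acid group (-C(=O)OH) but the -OH oxygen has H1; the =O is OX1, not OX2.
(B) has a carboxylic acid group (-C(=O)OH) but the -OH oxygen has H1; the =O is OX1, not OX2.
(C) has a hydroxyl group (-OH) but the oxygen has H1, not H0 bridging two carbons.
(D) contains a methoxy ether (-OCH3), which satisfies every atom and bond constraint.
So the answer is (D).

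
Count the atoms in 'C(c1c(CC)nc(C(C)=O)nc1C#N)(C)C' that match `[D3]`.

6

The query [D3] means: atom with exactly three heavy-atom neighbours.
Check the 16 heavy atoms by environment: 2× n (aromatic, D2) → no; 4× c (aromatic, D3) → match; 2× C (D3) → match; 1× O (D1) → no; 4× C (D1) → no; 2× C (D2) → no; 1× N (D1) → no.
Summing the matching environments: 4 + 2 = 6 matching atoms.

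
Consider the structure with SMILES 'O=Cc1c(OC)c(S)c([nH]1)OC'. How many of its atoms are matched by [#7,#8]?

4

The query [#7,#8] means: nitrogen or oxygen (comma = OR).
Check the 12 heavy atoms by environment: 1× n (aromatic) → match; 4× c (aromatic) → no; 3× O → match; 3× C → no; 1× S → no.
Summing the matching environments: 1 + 3 = 4 matching atoms.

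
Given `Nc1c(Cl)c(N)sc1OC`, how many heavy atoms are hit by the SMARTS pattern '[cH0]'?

4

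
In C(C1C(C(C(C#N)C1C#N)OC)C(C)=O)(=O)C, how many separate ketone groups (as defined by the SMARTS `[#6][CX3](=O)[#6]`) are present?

[#6][CX3](=O)[#6] is the SMARTS for a ketone: a carbonyl carbon (no H) flanked by two carbons.
The molecule carries 2 separate instances of an acetyl/ketone group (-C(=O)CH3) meeting every constraint; each maps to a distinct set of atoms, giving 2 matches.

2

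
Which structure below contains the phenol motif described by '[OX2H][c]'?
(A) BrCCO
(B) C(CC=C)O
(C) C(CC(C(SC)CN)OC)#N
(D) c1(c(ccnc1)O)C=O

D

[OX2H][c] describes a hydroxyl oxygen attached to an aromatic carbon (a phenol).
(A) has a hydroxyl group (-OH) but the -OH is on an aliphatic carbon, not an aromatic c.
(B) has a hydroxyl group (-OH) but the -OH is on an aliphatic carbon, not an aromatic c.
(C) has a methoxy ether (-OCH3) but the oxygen has H0, not H1.
(D) contains a hydroxyl group (-OH), which satisfies every atom and bond constraint.
So the answer is (D).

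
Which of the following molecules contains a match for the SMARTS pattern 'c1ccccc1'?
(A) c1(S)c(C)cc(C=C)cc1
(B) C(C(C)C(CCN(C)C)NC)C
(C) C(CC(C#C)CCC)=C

A

c1ccccc1 describes six aromatic carbons in a ring (a benzene ring).
(A) contains the required atom environment, so the pattern matches.
(B) has a methyl group (-CH3) but no six-membered all-carbon aromatic ring is present.
(C) has a methyl group (-CH3) but no six-membered all-carbon aromatic ring is present.
So the answer is (A).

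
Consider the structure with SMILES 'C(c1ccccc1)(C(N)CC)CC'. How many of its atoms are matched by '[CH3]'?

2

The query [CH3] means: aliphatic carbon with exactly three hydrogens.
Check the 13 heavy atoms by environment: 2× C (H2) → no; 2× C (H1) → no; 2× C (H3) → match; 1× c (aromatic, H0) → no; 5× c (aromatic, H1) → no; 1× N (H2) → no.
That gives 2 matching atoms.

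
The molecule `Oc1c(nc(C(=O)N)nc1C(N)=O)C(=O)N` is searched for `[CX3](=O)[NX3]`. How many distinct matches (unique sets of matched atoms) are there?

[CX3](=O)[NX3] is the SMARTS for an amide: a carbonyl carbon bonded to a trivalent nitrogen.
The molecule carries 3 separate instances of a primary amide (-C(=O)NH2) meeting every constraint; each maps to a distinct set of atoms, giving 3 matches.

3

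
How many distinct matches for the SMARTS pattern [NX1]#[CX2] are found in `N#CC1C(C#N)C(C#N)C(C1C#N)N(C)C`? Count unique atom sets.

[NX1]#[CX2] is the SMARTS for a nitrile: a nitrogen triple-bonded to a two-connected carbon.
The molecule carries 4 separate instances of a nitrile (-C#N) meeting every constraint; each maps to a distinct set of atoms, giving 4 matches.

4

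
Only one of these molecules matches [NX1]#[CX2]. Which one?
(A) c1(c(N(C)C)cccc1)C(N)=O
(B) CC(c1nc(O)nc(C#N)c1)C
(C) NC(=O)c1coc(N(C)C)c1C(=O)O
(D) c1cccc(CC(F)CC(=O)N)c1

[NX1]#[CX2] describes a nitrogen triple-bonded to a two-connected carbon (a nitrile).
(A) has a primary amide (-C(=O)NH2) but the nitrogen is NX3, not NX1.
(B) contains a nitrile (-C#N), which satisfies every atom and bond constraint.
(C) has a primary amide (-C(=O)NH2) but the nitrogen is NX3, not NX1.
(D) has a primary amide (-C(=O)NH2) but the nitrogen is NX3, not NX1.
So the answer is (B).

B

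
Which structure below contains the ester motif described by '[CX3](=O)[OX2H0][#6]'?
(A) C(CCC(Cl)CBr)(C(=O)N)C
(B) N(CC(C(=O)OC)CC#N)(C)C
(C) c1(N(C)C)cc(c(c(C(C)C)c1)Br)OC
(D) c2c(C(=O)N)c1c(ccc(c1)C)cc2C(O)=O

[CX3](=O)[OX2H0][#6] describes a carbonyl carbon bonded to an oxygen that is itself bonded to carbon (no H on that O) (an ester).
(A) has a primary amide (-C(=O)NH2) but the carbonyl is bonded to N, not to an O-C linkage.
(B) contains a methyl-ester group (-C(=O)OCH3), which satisfies every atom and bond constraint.
(C) has a methoxy ether (-OCH3) but the ether oxygen is not adjacent to a C=O carbon.
(D) has a carboxylic acid group (-C(=O)OH) but the singly-bonded O carries H (OX2H1, not H0).
So the answer is (B).

B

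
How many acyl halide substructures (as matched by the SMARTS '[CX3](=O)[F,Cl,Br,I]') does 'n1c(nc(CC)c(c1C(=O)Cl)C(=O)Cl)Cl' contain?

2

[CX3](=O)[F,Cl,Br,I] is the SMARTS for an acyl halide: a carbonyl carbon bonded to a halogen.
The molecule carries 2 separate instances of an acyl chloride (-C(=O)Cl) meeting every constraint; each maps to a distinct set of atoms, giving 2 matches.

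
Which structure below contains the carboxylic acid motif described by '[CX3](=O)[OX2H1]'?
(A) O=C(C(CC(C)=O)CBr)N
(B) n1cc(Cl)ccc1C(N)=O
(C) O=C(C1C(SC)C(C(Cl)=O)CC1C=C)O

[CX3](=O)[OX2H1] describes an sp2 carbon double-bonded to O and single-bonded to an -OH oxygen (a carboxylic acid).
(A) has a primary amide (-C(=O)NH2) but the carbonyl is bonded to N, not to an -OH oxygen.
(B) has a primary amide (-C(=O)NH2) but the carbonyl is bonded to N, not to an -OH oxygen.
(C) contains a carboxylic acid group (-C(=O)OH), which satisfies every atom and bond constraint.
So the answer is (C).

C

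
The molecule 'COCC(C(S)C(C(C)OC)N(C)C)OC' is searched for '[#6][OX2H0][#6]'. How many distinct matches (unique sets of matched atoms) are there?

[#6][OX2H0][#6] is the SMARTS for an ether: an aliphatic oxygen bridging two carbons with no H on the oxygen.
The molecule carries 3 separate instances of a methoxy ether (-OCH3) meeting every constraint; each maps to a distinct set of atoms, giving 3 matches.

3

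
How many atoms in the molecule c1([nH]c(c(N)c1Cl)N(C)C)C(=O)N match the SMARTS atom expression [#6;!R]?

3

Check the 13 heavy atoms by environment: 1× n (aromatic, in 5-ring) → no; 4× c (aromatic, in 5-ring) → no; 3× N (acyclic) → no; 3× C (acyclic) → match; 1× Cl (acyclic) → no; 1× O (acyclic) → no.
That gives 3 matching atoms.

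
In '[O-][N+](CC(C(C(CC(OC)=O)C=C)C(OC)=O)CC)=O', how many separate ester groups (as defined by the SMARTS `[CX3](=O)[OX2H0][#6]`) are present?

[CX3](=O)[OX2H0][#6] is the SMARTS for an ester: a carbonyl carbon bonded to an oxygen that is itself bonded to carbon (no H on that O).
The molecule carries 2 separate instances of a methyl-ester group (-C(=O)OCH3) meeting every constraint; each maps to a distinct set of atoms, giving 2 matches.

2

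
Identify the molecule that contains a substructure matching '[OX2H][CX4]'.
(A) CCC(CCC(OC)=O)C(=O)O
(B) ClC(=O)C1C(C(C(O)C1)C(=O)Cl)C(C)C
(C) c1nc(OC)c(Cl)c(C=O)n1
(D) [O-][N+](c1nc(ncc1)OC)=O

B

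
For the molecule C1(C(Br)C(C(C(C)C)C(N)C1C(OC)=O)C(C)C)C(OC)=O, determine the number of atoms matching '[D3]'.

Check the 22 heavy atoms by environment: 10× C (D3) → match; 2× O (D1) → no; 2× O (D2) → no; 6× C (D1) → no; 1× Br (D1) → no; 1× N (D1) → no.
That gives 10 matching atoms.

10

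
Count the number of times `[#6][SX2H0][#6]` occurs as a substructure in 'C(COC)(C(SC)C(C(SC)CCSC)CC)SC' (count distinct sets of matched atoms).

4

[#6][SX2H0][#6] is the SMARTS for a thioether: an aliphatic sulfur bridging two carbons with no H on the sulfur.
The molecule carries 4 separate instances of a methylthio ether (-SCH3) meeting every constraint; each maps to a distinct set of atoms, giving 4 matches.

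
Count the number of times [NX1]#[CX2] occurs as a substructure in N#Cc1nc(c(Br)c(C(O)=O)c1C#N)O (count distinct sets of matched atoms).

[NX1]#[CX2] is the SMARTS for a nitrile: a nitrogen triple-bonded to a two-connected carbon.
The molecule carries 2 separate instances of a nitrile (-C#N) meeting every constraint; each maps to a distinct set of atoms, giving 2 matches.

2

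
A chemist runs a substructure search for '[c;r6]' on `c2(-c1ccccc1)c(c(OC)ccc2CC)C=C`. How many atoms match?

12

Check the 18 heavy atoms by environment: 12× c (aromatic, in 6-ring) → match; 5× C (acyclic) → no; 1× O (acyclic) → no.
That gives 12 matching atoms.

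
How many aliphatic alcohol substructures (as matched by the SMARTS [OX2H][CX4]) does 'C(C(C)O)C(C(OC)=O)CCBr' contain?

1

[OX2H][CX4] is the SMARTS for an aliphatic alcohol: a hydroxyl oxygen bound to an sp3 (X4) carbon.
Exactly one fragment in the molecule meets all constraints, giving 1 match.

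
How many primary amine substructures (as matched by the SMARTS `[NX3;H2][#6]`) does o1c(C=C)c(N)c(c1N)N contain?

3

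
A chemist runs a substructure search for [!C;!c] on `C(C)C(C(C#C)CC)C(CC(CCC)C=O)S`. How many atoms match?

The query [!C;!c] means: neither aliphatic nor aromatic carbon — same as [!#6].
Check the 17 heavy atoms by environment: 15× C → no; 1× S → match; 1× O → match.
Summing the matching environments: 1 + 1 = 2 matching atoms.

2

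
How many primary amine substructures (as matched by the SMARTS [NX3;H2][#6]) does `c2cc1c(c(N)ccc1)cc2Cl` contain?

[NX3;H2][#6] is the SMARTS for a primary amine: a trivalent nitrogen with two H attached to carbon.
Exactly one fragment in the molecule meets all constraints, giving 1 match.

1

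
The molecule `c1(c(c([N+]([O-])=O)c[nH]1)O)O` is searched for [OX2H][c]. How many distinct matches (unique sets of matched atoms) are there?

[OX2H][c] is the SMARTS for a phenol: a hydroxyl oxygen attached to an aromatic carbon.
The molecule carries 2 separate instances of a hydroxyl group (-OH) meeting every constraint; each maps to a distinct set of atoms, giving 2 matches.

2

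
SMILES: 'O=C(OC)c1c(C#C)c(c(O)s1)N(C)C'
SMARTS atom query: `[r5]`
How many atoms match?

The query [r5] means: r5 matches atoms in a five-membered ring.
Check the 15 heavy atoms by environment: 1× s (aromatic, in 5-ring) → match; 4× c (aromatic, in 5-ring) → match; 6× C (acyclic) → no; 3× O (acyclic) → no; 1× N (acyclic) → no.
Summing the matching environments: 1 + 4 = 5 matching atoms.

5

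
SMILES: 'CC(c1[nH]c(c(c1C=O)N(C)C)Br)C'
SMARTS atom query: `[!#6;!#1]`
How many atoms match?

Check the 14 heavy atoms by environment: 1× n (aromatic) → match; 4× c (aromatic) → no; 1× N → match; 6× C → no; 1× Br → match; 1× O → match.
Summing the matching environments: 1 + 1 + 1 + 1 = 4 matching atoms.

4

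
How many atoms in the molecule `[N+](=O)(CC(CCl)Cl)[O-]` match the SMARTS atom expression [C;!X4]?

0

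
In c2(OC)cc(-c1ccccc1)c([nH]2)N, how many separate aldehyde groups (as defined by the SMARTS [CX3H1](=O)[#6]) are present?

0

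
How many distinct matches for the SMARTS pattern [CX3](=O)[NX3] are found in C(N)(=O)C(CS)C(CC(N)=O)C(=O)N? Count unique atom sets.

3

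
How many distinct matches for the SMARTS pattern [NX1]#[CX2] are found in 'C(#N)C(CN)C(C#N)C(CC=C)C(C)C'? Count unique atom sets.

[NX1]#[CX2] is the SMARTS for a nitrile: a nitrogen triple-bonded to a two-connected carbon.
The molecule carries 2 separate instances of a nitrile (-C#N) meeting every constraint; each maps to a distinct set of atoms, giving 2 matches.

2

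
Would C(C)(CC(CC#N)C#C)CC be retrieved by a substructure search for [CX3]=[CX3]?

The pattern [CX3]=[CX3] describes a non-aromatic C=C double bond between two sp2 carbons — an alkene.
The closest candidate here is an ethynyl group (-C#CH), but the C-C bond is a triple bond, not a double bond. No other fragment satisfies the full query, so there is no match.

No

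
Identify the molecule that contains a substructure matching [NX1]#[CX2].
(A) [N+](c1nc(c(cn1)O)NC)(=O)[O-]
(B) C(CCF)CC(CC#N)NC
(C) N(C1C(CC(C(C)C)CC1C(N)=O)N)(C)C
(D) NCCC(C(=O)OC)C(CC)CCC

B

[NX1]#[CX2] describes a nitrogen triple-bonded to a two-connected carbon (a nitrile).
(A) has a nitro group (-[N+](=O)[O-]) but there is no C#N triple bond.
(B) contains a nitrile (-C#N), which satisfies every atom and bond constraint.
(C) has a primary amino group (-NH2) but the nitrogen is NX3 (three connections), not NX1 triple-bonded.
(D) has a primary amino group (-NH2) but the nitrogen is NX3 (three connections), not NX1 triple-bonded.
So the answer is (B).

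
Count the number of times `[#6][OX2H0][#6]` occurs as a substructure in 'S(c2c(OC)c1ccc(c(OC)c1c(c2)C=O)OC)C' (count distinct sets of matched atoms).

3

[#6][OX2H0][#6] is the SMARTS for an ether: an aliphatic oxygen bridging two carbons with no H on the oxygen.
The molecule carries 3 separate instances of a methoxy ether (-OCH3) meeting every constraint; each maps to a distinct set of atoms, giving 3 matches.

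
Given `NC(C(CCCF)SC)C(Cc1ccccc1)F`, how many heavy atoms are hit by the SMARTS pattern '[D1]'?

4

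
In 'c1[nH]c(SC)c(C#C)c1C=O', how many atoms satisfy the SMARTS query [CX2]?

The query [CX2] means: C with X2: aliphatic carbon with exactly 2 total connections.
Check the 11 heavy atoms by environment: 1× n (aromatic, X3) → no; 4× c (aromatic, X3) → no; 1× C (X3) → no; 1× O (X1) → no; 1× S (X2) → no; 1× C (X4) → no; 2× C (X2) → match.
That gives 2 matching atoms.

2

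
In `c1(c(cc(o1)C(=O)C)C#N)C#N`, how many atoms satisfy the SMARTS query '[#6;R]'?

The query [#6;R] means: carbon that is part of a ring.
Check the 12 heavy atoms by environment: 1× o (aromatic, in 5-ring) → no; 4× c (aromatic, in 5-ring) → match; 4× C (acyclic) → no; 2× N (acyclic) → no; 1× O (acyclic) → no.
That gives 4 matching atoms.

4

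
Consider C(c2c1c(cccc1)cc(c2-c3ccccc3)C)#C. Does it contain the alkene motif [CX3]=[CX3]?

No

The pattern [CX3]=[CX3] describes a non-aromatic C=C double bond between two sp2 carbons — an alkene.
The closest candidate here is an ethynyl group (-C#CH), but the C-C bond is a triple bond, not a double bond. No other fragment satisfies the full query, so there is no match.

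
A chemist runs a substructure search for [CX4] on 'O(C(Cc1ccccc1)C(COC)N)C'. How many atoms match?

6

The query [CX4] means: C with X4: aliphatic carbon with exactly 4 total connections (bonds + H).
Check the 15 heavy atoms by environment: 6× C (X4) → match; 6× c (aromatic, X3) → no; 2× O (X2) → no; 1× N (X3) → no.
That gives 6 matching atoms.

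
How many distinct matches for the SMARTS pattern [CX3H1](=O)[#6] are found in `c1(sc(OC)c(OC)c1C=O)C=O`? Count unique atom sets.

2

[CX3H1](=O)[#6] is the SMARTS for an aldehyde: an sp2 carbon with one H, double-bonded to O and single-bonded to carbon.
The molecule carries 2 separate instances of an aldehyde (-CHO) meeting every constraint; each maps to a distinct set of atoms, giving 2 matches.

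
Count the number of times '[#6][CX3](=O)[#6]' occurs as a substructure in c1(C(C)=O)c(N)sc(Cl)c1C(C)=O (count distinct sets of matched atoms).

2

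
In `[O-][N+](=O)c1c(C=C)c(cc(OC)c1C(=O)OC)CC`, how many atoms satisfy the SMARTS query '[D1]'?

7

The query [D1] means: atom with exactly one heavy-atom neighbour (degree 1).
Check the 19 heavy atoms by environment: 1× c (aromatic, D2) → no; 5× c (aromatic, D3) → no; 2× C (D2) → no; 4× C (D1) → match; 1× C (D3) → no; 2× O (D1) → match; 2× O (D2) → no; 1× N (charge +1, D3) → no; 1× O (charge -1, D1) → match.
Summing the matching environments: 4 + 2 + 1 = 7 matching atoms.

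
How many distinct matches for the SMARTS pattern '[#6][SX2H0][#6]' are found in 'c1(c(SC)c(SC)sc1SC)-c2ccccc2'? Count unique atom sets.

3

[#6][SX2H0][#6] is the SMARTS for a thioether: an aliphatic sulfur bridging two carbons with no H on the sulfur.
The molecule carries 3 separate instances of a methylthio ether (-SCH3) meeting every constraint; each maps to a distinct set of atoms, giving 3 matches.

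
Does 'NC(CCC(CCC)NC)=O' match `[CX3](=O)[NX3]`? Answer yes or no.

The pattern [CX3](=O)[NX3] describes a carbonyl carbon bonded to a trivalent nitrogen — an amide.
The molecule carries a primary amide (-C(=O)NH2), whose atoms satisfy every constraint of the query, so the pattern matches.

Yes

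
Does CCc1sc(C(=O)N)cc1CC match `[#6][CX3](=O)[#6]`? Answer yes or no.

The pattern [#6][CX3](=O)[#6] describes a carbonyl carbon (no H) flanked by two carbons — a ketone.
The closest candidate here is a primary amide (-C(=O)NH2), but one neighbour of the carbonyl carbon is N, not C. No other fragment satisfies the full query, so there is no match.

No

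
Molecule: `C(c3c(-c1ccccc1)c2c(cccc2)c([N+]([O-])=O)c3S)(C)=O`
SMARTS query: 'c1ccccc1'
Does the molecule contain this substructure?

The pattern c1ccccc1 describes six aromatic carbons in a ring — a benzene ring.
The molecule carries a phenyl ring, whose atoms satisfy every constraint of the query, so the pattern matches.

Yes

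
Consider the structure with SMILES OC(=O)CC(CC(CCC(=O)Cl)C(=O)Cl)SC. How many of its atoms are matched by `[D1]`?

7

The query [D1] means: atom with exactly one heavy-atom neighbour (degree 1).
Check the 17 heavy atoms by environment: 4× C (D2) → no; 5× C (D3) → no; 4× O (D1) → match; 2× Cl (D1) → match; 1× S (D2) → no; 1× C (D1) → match.
Summing the matching environments: 4 + 2 + 1 = 7 matching atoms.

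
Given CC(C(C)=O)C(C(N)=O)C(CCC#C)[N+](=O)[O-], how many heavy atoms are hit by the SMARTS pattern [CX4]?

The query [CX4] means: C with X4: aliphatic carbon with exactly 4 total connections (bonds + H).
Check the 17 heavy atoms by environment: 7× C (X4) → match; 2× C (X3) → no; 3× O (X1) → no; 1× N (charge +1, X3) → no; 1× O (charge -1, X1) → no; 1× N (X3) → no; 2× C (X2) → no.
That gives 7 matching atoms.

7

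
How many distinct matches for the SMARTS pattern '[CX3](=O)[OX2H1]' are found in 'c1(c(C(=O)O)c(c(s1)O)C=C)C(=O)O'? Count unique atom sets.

[CX3](=O)[OX2H1] is the SMARTS for a carboxylic acid: an sp2 carbon double-bonded to O and single-bonded to an -OH oxygen.
The molecule carries 2 separate instances of a carboxylic acid group (-C(=O)OH) meeting every constraint; each maps to a distinct set of atoms, giving 2 matches.

2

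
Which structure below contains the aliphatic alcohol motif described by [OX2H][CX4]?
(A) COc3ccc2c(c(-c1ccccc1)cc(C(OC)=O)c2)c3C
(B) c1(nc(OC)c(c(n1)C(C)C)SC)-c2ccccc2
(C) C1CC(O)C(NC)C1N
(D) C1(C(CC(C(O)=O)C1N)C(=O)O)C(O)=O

C

[OX2H][CX4] describes a hydroxyl oxygen bound to an sp3 (X4) carbon (an aliphatic alcohol).
(A) has a methoxy ether (-OCH3) but the oxygen has H0 (ether), not H1.
(B) has a methoxy ether (-OCH3) but the oxygen has H0 (ether), not H1.
(C) contains a hydroxyl group (-OH), which satisfies every atom and bond constraint.
(D) has a carboxylic acid group (-C(=O)OH) but the -OH is on a CX3 carbonyl carbon, not a CX4 carbon.
So the answer is (C).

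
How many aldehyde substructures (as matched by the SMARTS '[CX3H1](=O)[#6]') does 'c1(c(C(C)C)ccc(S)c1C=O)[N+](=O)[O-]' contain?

1

[CX3H1](=O)[#6] is the SMARTS for an aldehyde: an sp2 carbon with one H, double-bonded to O and single-bonded to carbon.
Exactly one fragment in the molecule meets all constraints, giving 1 match.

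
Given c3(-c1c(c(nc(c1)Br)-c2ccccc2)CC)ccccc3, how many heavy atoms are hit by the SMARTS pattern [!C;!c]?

2

The query [!C;!c] means: neither aliphatic nor aromatic carbon — same as [!#6].
Check the 21 heavy atoms by environment: 1× n (aromatic) → match; 17× c (aromatic) → no; 1× Br → match; 2× C → no.
Summing the matching environments: 1 + 1 = 2 matching atoms.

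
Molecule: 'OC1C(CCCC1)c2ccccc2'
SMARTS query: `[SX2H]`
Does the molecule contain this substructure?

No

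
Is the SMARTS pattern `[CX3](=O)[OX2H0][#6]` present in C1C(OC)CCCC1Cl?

The pattern [CX3](=O)[OX2H0][#6] describes a carbonyl carbon bonded to an oxygen that is itself bonded to carbon (no H on that O) — an ester.
The closest candidate here is a methoxy ether (-OCH3), but the ether oxygen is not adjacent to a C=O carbon. No other fragment satisfies the full query, so there is no match.

No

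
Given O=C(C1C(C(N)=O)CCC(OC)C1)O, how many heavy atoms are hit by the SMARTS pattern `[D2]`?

4

The query [D2] means: atom with exactly two heavy-atom neighbours.
Check the 14 heavy atoms by environment: 3× C (D2) → match; 5× C (D3) → no; 3× O (D1) → no; 1× N (D1) → no; 1× O (D2) → match; 1× C (D1) → no.
Summing the matching environments: 3 + 1 = 4 matching atoms.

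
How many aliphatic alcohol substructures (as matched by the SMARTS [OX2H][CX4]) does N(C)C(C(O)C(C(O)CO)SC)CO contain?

[OX2H][CX4] is the SMARTS for an aliphatic alcohol: a hydroxyl oxygen bound to an sp3 (X4) carbon.
The molecule carries 4 separate instances of a hydroxyl group (-OH) meeting every constraint; each maps to a distinct set of atoms, giving 4 matches.

4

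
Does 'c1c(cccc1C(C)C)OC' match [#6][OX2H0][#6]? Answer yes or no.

The pattern [#6][OX2H0][#6] describes an aliphatic oxygen bridging two carbons with no H on the oxygen — an ether.
The molecule carries a methoxy ether (-OCH3), whose atoms satisfy every constraint of the query, so the pattern matches.

Yes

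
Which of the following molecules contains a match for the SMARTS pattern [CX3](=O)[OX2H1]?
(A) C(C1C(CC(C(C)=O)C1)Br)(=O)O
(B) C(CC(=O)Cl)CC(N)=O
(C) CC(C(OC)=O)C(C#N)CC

[CX3](=O)[OX2H1] describes an sp2 carbon double-bonded to O and single-bonded to an -OH oxygen (a carboxylic acid).
(A) contains a carboxylic acid group (-C(=O)OH), which satisfies every atom and bond constraint.
(B) has a primary amide (-C(=O)NH2) but the carbonyl is bonded to N, not to an -OH oxygen.
(C) has a methyl-ester group (-C(=O)OCH3) but the singly-bonded O has no H (OX2H0, not OX2H1).
So the answer is (A).

A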